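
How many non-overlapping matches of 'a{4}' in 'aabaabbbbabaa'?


Pattern 'a{4}' matches exactly 4 consecutive a's (greedy, non-overlapping).
String: 'aabaabbbbabaa'
Scanning for runs of a's:
  Run at pos 0: 'aa' (length 2) -> 0 match(es)
  Run at pos 3: 'aa' (length 2) -> 0 match(es)
  Run at pos 9: 'a' (length 1) -> 0 match(es)
  Run at pos 11: 'aa' (length 2) -> 0 match(es)
Matches found: []
Total: 0

0


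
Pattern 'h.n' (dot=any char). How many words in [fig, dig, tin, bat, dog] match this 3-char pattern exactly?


Pattern 'h.n' means: starts with 'h', any single char, ends with 'n'.
Checking each word (must be exactly 3 chars):
  'fig' (len=3): no
  'dig' (len=3): no
  'tin' (len=3): no
  'bat' (len=3): no
  'dog' (len=3): no
Matching words: []
Total: 0

0


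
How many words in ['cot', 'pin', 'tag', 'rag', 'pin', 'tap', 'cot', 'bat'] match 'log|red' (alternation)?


Alternation 'log|red' matches either 'log' or 'red'.
Checking each word:
  'cot' -> no
  'pin' -> no
  'tag' -> no
  'rag' -> no
  'pin' -> no
  'tap' -> no
  'cot' -> no
  'bat' -> no
Matches: []
Count: 0

0


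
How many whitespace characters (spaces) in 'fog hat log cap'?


\s matches whitespace characters (spaces, tabs, etc.).
Text: 'fog hat log cap'
This text has 4 words separated by spaces.
Number of spaces = number of words - 1 = 4 - 1 = 3

3


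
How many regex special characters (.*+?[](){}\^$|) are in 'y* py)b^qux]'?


Regex special characters are: . * + ? [ ] ( ) { } \ ^ $ |
Scanning 'y* py)b^qux]':
  pos 1: '*' -> SPECIAL
  pos 5: ')' -> SPECIAL
  pos 7: '^' -> SPECIAL
  pos 11: ']' -> SPECIAL
Special chars found: ['*', ')', '^', ']']
Total: 4

4


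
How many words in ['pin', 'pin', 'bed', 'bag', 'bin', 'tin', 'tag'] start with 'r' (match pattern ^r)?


Pattern ^r anchors to start of word. Check which words begin with 'r':
  'pin' -> no
  'pin' -> no
  'bed' -> no
  'bag' -> no
  'bin' -> no
  'tin' -> no
  'tag' -> no
Matching words: []
Count: 0

0


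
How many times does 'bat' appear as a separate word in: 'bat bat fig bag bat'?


Scanning each word for exact match 'bat':
  Word 1: 'bat' -> MATCH
  Word 2: 'bat' -> MATCH
  Word 3: 'fig' -> no
  Word 4: 'bag' -> no
  Word 5: 'bat' -> MATCH
Total matches: 3

3


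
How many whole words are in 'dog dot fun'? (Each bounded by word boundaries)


Word boundaries (\b) mark the start/end of each word.
Text: 'dog dot fun'
Splitting by whitespace:
  Word 1: 'dog'
  Word 2: 'dot'
  Word 3: 'fun'
Total whole words: 3

3


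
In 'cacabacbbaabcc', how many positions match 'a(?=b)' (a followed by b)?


Lookahead 'a(?=b)' matches 'a' only when followed by 'b'.
String: 'cacabacbbaabcc'
Checking each position where char is 'a':
  pos 1: 'a' -> no (next='c')
  pos 3: 'a' -> MATCH (next='b')
  pos 5: 'a' -> no (next='c')
  pos 9: 'a' -> no (next='a')
  pos 10: 'a' -> MATCH (next='b')
Matching positions: [3, 10]
Count: 2

2


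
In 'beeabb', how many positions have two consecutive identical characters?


Looking for consecutive identical characters in 'beeabb':
  pos 0-1: 'b' vs 'e' -> different
  pos 1-2: 'e' vs 'e' -> MATCH ('ee')
  pos 2-3: 'e' vs 'a' -> different
  pos 3-4: 'a' vs 'b' -> different
  pos 4-5: 'b' vs 'b' -> MATCH ('bb')
Consecutive identical pairs: ['ee', 'bb']
Count: 2

2


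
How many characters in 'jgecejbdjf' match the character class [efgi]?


Character class [efgi] matches any of: {e, f, g, i}
Scanning string 'jgecejbdjf' character by character:
  pos 0: 'j' -> no
  pos 1: 'g' -> MATCH
  pos 2: 'e' -> MATCH
  pos 3: 'c' -> no
  pos 4: 'e' -> MATCH
  pos 5: 'j' -> no
  pos 6: 'b' -> no
  pos 7: 'd' -> no
  pos 8: 'j' -> no
  pos 9: 'f' -> MATCH
Total matches: 4

4


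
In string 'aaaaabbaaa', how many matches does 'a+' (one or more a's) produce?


Pattern 'a+' matches one or more consecutive a's.
String: 'aaaaabbaaa'
Scanning for runs of a:
  Match 1: 'aaaaa' (length 5)
  Match 2: 'aaa' (length 3)
Total matches: 2

2


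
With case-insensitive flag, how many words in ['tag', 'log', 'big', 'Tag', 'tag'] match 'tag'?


Case-insensitive matching: compare each word's lowercase form to 'tag'.
  'tag' -> lower='tag' -> MATCH
  'log' -> lower='log' -> no
  'big' -> lower='big' -> no
  'Tag' -> lower='tag' -> MATCH
  'tag' -> lower='tag' -> MATCH
Matches: ['tag', 'Tag', 'tag']
Count: 3

3


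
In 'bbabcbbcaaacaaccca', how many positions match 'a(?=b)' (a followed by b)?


Lookahead 'a(?=b)' matches 'a' only when followed by 'b'.
String: 'bbabcbbcaaacaaccca'
Checking each position where char is 'a':
  pos 2: 'a' -> MATCH (next='b')
  pos 8: 'a' -> no (next='a')
  pos 9: 'a' -> no (next='a')
  pos 10: 'a' -> no (next='c')
  pos 12: 'a' -> no (next='a')
  pos 13: 'a' -> no (next='c')
Matching positions: [2]
Count: 1

1


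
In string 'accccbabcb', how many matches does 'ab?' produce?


Pattern 'ab?' matches 'a' optionally followed by 'b'.
String: 'accccbabcb'
Scanning left to right for 'a' then checking next char:
  Match 1: 'a' (a not followed by b)
  Match 2: 'ab' (a followed by b)
Total matches: 2

2


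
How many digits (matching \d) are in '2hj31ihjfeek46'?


\d matches any digit 0-9.
Scanning '2hj31ihjfeek46':
  pos 0: '2' -> DIGIT
  pos 3: '3' -> DIGIT
  pos 4: '1' -> DIGIT
  pos 12: '4' -> DIGIT
  pos 13: '6' -> DIGIT
Digits found: ['2', '3', '1', '4', '6']
Total: 5

5


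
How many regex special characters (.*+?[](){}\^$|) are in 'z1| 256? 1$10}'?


Regex special characters are: . * + ? [ ] ( ) { } \ ^ $ |
Scanning 'z1| 256? 1$10}':
  pos 2: '|' -> SPECIAL
  pos 7: '?' -> SPECIAL
  pos 10: '$' -> SPECIAL
  pos 13: '}' -> SPECIAL
Special chars found: ['|', '?', '$', '}']
Total: 4

4


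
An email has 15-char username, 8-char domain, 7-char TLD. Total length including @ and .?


An email address has format: username@domain.tld
Username length: 15
'@' character: 1
Domain length: 8
'.' character: 1
TLD length: 7
Total = 15 + 1 + 8 + 1 + 7 = 32

32


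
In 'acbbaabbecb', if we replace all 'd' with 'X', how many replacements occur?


re.sub('d', 'X', text) replaces every occurrence of 'd' with 'X'.
Text: 'acbbaabbecb'
Scanning for 'd':
Total replacements: 0

0


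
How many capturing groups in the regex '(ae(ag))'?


To count capturing groups, count each '(' that starts a group.
Pattern: '(ae(ag))'
Walking through the pattern:
  Position 0: '(' -> group #1
  Position 3: '(' -> group #2
Total capturing groups: 2

2


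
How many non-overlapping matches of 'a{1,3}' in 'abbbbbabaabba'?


Pattern 'a{1,3}' matches between 1 and 3 consecutive a's (greedy).
String: 'abbbbbabaabba'
Finding runs of a's and applying greedy matching:
  Run at pos 0: 'a' (length 1)
  Run at pos 6: 'a' (length 1)
  Run at pos 8: 'aa' (length 2)
  Run at pos 12: 'a' (length 1)
Matches: ['a', 'a', 'aa', 'a']
Count: 4

4


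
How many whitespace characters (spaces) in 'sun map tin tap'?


\s matches whitespace characters (spaces, tabs, etc.).
Text: 'sun map tin tap'
This text has 4 words separated by spaces.
Number of spaces = number of words - 1 = 4 - 1 = 3

3


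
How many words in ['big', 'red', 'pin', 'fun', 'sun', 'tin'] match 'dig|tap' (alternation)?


Alternation 'dig|tap' matches either 'dig' or 'tap'.
Checking each word:
  'big' -> no
  'red' -> no
  'pin' -> no
  'fun' -> no
  'sun' -> no
  'tin' -> no
Matches: []
Count: 0

0


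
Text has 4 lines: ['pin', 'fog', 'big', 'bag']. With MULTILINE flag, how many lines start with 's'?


With MULTILINE flag, ^ matches the start of each line.
Lines: ['pin', 'fog', 'big', 'bag']
Checking which lines start with 's':
  Line 1: 'pin' -> no
  Line 2: 'fog' -> no
  Line 3: 'big' -> no
  Line 4: 'bag' -> no
Matching lines: []
Count: 0

0


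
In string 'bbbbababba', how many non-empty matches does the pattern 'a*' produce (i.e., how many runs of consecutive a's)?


Pattern 'a*' matches zero or more a's. We want non-empty runs of consecutive a's.
String: 'bbbbababba'
Walking through the string to find runs of a's:
  Run 1: positions 4-4 -> 'a'
  Run 2: positions 6-6 -> 'a'
  Run 3: positions 9-9 -> 'a'
Non-empty runs found: ['a', 'a', 'a']
Count: 3

3


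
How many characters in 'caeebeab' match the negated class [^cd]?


Negated class [^cd] matches any char NOT in {c, d}
Scanning 'caeebeab':
  pos 0: 'c' -> no (excluded)
  pos 1: 'a' -> MATCH
  pos 2: 'e' -> MATCH
  pos 3: 'e' -> MATCH
  pos 4: 'b' -> MATCH
  pos 5: 'e' -> MATCH
  pos 6: 'a' -> MATCH
  pos 7: 'b' -> MATCH
Total matches: 7

7


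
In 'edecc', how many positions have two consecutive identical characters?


Looking for consecutive identical characters in 'edecc':
  pos 0-1: 'e' vs 'd' -> different
  pos 1-2: 'd' vs 'e' -> different
  pos 2-3: 'e' vs 'c' -> different
  pos 3-4: 'c' vs 'c' -> MATCH ('cc')
Consecutive identical pairs: ['cc']
Count: 1

1


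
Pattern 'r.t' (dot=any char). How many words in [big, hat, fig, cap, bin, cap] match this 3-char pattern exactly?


Pattern 'r.t' means: starts with 'r', any single char, ends with 't'.
Checking each word (must be exactly 3 chars):
  'big' (len=3): no
  'hat' (len=3): no
  'fig' (len=3): no
  'cap' (len=3): no
  'bin' (len=3): no
  'cap' (len=3): no
Matching words: []
Total: 0

0


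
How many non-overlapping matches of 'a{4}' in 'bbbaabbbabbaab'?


Pattern 'a{4}' matches exactly 4 consecutive a's (greedy, non-overlapping).
String: 'bbbaabbbabbaab'
Scanning for runs of a's:
  Run at pos 3: 'aa' (length 2) -> 0 match(es)
  Run at pos 8: 'a' (length 1) -> 0 match(es)
  Run at pos 11: 'aa' (length 2) -> 0 match(es)
Matches found: []
Total: 0

0


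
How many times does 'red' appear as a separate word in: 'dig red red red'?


Scanning each word for exact match 'red':
  Word 1: 'dig' -> no
  Word 2: 'red' -> MATCH
  Word 3: 'red' -> MATCH
  Word 4: 'red' -> MATCH
Total matches: 3

3


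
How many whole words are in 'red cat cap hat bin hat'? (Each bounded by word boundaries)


Word boundaries (\b) mark the start/end of each word.
Text: 'red cat cap hat bin hat'
Splitting by whitespace:
  Word 1: 'red'
  Word 2: 'cat'
  Word 3: 'cap'
  Word 4: 'hat'
  Word 5: 'bin'
  Word 6: 'hat'
Total whole words: 6

6


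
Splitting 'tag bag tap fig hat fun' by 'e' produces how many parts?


Splitting by 'e' breaks the string at each occurrence of the separator.
Text: 'tag bag tap fig hat fun'
Parts after split:
  Part 1: 'tag bag tap fig hat fun'
Total parts: 1

1


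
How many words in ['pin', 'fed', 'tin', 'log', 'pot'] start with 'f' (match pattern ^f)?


Pattern ^f anchors to start of word. Check which words begin with 'f':
  'pin' -> no
  'fed' -> MATCH (starts with 'f')
  'tin' -> no
  'log' -> no
  'pot' -> no
Matching words: ['fed']
Count: 1

1


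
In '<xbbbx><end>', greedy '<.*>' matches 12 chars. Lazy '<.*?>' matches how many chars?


Greedy '<.*>' tries to match as MUCH as possible.
Lazy '<.*?>' tries to match as LITTLE as possible.

String: '<xbbbx><end>'
Greedy '<.*>' starts at first '<' and extends to the LAST '>': '<xbbbx><end>' (12 chars)
Lazy '<.*?>' starts at first '<' and stops at the FIRST '>': '<xbbbx>' (7 chars)

7


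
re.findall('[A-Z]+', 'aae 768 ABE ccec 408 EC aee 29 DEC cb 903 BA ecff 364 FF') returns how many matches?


Pattern '[A-Z]+' finds one or more uppercase letters.
Text: 'aae 768 ABE ccec 408 EC aee 29 DEC cb 903 BA ecff 364 FF'
Scanning for matches:
  Match 1: 'ABE'
  Match 2: 'EC'
  Match 3: 'DEC'
  Match 4: 'BA'
  Match 5: 'FF'
Total matches: 5

5


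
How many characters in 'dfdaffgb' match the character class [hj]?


Character class [hj] matches any of: {h, j}
Scanning string 'dfdaffgb' character by character:
  pos 0: 'd' -> no
  pos 1: 'f' -> no
  pos 2: 'd' -> no
  pos 3: 'a' -> no
  pos 4: 'f' -> no
  pos 5: 'f' -> no
  pos 6: 'g' -> no
  pos 7: 'b' -> no
Total matches: 0

0


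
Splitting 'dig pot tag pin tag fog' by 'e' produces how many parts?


Splitting by 'e' breaks the string at each occurrence of the separator.
Text: 'dig pot tag pin tag fog'
Parts after split:
  Part 1: 'dig pot tag pin tag fog'
Total parts: 1

1


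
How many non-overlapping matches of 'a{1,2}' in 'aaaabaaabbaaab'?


Pattern 'a{1,2}' matches between 1 and 2 consecutive a's (greedy).
String: 'aaaabaaabbaaab'
Finding runs of a's and applying greedy matching:
  Run at pos 0: 'aaaa' (length 4)
  Run at pos 5: 'aaa' (length 3)
  Run at pos 10: 'aaa' (length 3)
Matches: ['aa', 'aa', 'aa', 'a', 'aa', 'a']
Count: 6

6


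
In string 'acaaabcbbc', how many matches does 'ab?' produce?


Pattern 'ab?' matches 'a' optionally followed by 'b'.
String: 'acaaabcbbc'
Scanning left to right for 'a' then checking next char:
  Match 1: 'a' (a not followed by b)
  Match 2: 'a' (a not followed by b)
  Match 3: 'a' (a not followed by b)
  Match 4: 'ab' (a followed by b)
Total matches: 4

4


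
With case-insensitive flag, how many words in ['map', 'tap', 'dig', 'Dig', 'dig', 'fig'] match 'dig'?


Case-insensitive matching: compare each word's lowercase form to 'dig'.
  'map' -> lower='map' -> no
  'tap' -> lower='tap' -> no
  'dig' -> lower='dig' -> MATCH
  'Dig' -> lower='dig' -> MATCH
  'dig' -> lower='dig' -> MATCH
  'fig' -> lower='fig' -> no
Matches: ['dig', 'Dig', 'dig']
Count: 3

3


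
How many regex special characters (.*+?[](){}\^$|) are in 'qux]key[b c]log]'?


Regex special characters are: . * + ? [ ] ( ) { } \ ^ $ |
Scanning 'qux]key[b c]log]':
  pos 3: ']' -> SPECIAL
  pos 7: '[' -> SPECIAL
  pos 11: ']' -> SPECIAL
  pos 15: ']' -> SPECIAL
Special chars found: [']', '[', ']', ']']
Total: 4

4


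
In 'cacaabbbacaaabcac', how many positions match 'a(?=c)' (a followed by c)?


Lookahead 'a(?=c)' matches 'a' only when followed by 'c'.
String: 'cacaabbbacaaabcac'
Checking each position where char is 'a':
  pos 1: 'a' -> MATCH (next='c')
  pos 3: 'a' -> no (next='a')
  pos 4: 'a' -> no (next='b')
  pos 8: 'a' -> MATCH (next='c')
  pos 10: 'a' -> no (next='a')
  pos 11: 'a' -> no (next='a')
  pos 12: 'a' -> no (next='b')
  pos 15: 'a' -> MATCH (next='c')
Matching positions: [1, 8, 15]
Count: 3

3


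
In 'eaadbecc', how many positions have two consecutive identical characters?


Looking for consecutive identical characters in 'eaadbecc':
  pos 0-1: 'e' vs 'a' -> different
  pos 1-2: 'a' vs 'a' -> MATCH ('aa')
  pos 2-3: 'a' vs 'd' -> different
  pos 3-4: 'd' vs 'b' -> different
  pos 4-5: 'b' vs 'e' -> different
  pos 5-6: 'e' vs 'c' -> different
  pos 6-7: 'c' vs 'c' -> MATCH ('cc')
Consecutive identical pairs: ['aa', 'cc']
Count: 2

2


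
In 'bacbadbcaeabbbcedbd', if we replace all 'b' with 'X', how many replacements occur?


re.sub('b', 'X', text) replaces every occurrence of 'b' with 'X'.
Text: 'bacbadbcaeabbbcedbd'
Scanning for 'b':
  pos 0: 'b' -> replacement #1
  pos 3: 'b' -> replacement #2
  pos 6: 'b' -> replacement #3
  pos 11: 'b' -> replacement #4
  pos 12: 'b' -> replacement #5
  pos 13: 'b' -> replacement #6
  pos 17: 'b' -> replacement #7
Total replacements: 7

7


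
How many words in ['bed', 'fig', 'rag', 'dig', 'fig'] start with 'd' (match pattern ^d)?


Pattern ^d anchors to start of word. Check which words begin with 'd':
  'bed' -> no
  'fig' -> no
  'rag' -> no
  'dig' -> MATCH (starts with 'd')
  'fig' -> no
Matching words: ['dig']
Count: 1

1


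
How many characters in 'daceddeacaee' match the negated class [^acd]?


Negated class [^acd] matches any char NOT in {a, c, d}
Scanning 'daceddeacaee':
  pos 0: 'd' -> no (excluded)
  pos 1: 'a' -> no (excluded)
  pos 2: 'c' -> no (excluded)
  pos 3: 'e' -> MATCH
  pos 4: 'd' -> no (excluded)
  pos 5: 'd' -> no (excluded)
  pos 6: 'e' -> MATCH
  pos 7: 'a' -> no (excluded)
  pos 8: 'c' -> no (excluded)
  pos 9: 'a' -> no (excluded)
  pos 10: 'e' -> MATCH
  pos 11: 'e' -> MATCH
Total matches: 4

4


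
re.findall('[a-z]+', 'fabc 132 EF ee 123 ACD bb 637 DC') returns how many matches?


Pattern '[a-z]+' finds one or more lowercase letters.
Text: 'fabc 132 EF ee 123 ACD bb 637 DC'
Scanning for matches:
  Match 1: 'fabc'
  Match 2: 'ee'
  Match 3: 'bb'
Total matches: 3

3


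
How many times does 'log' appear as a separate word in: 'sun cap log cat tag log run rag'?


Scanning each word for exact match 'log':
  Word 1: 'sun' -> no
  Word 2: 'cap' -> no
  Word 3: 'log' -> MATCH
  Word 4: 'cat' -> no
  Word 5: 'tag' -> no
  Word 6: 'log' -> MATCH
  Word 7: 'run' -> no
  Word 8: 'rag' -> no
Total matches: 2

2


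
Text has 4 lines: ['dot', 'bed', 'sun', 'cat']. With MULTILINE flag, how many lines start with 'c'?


With MULTILINE flag, ^ matches the start of each line.
Lines: ['dot', 'bed', 'sun', 'cat']
Checking which lines start with 'c':
  Line 1: 'dot' -> no
  Line 2: 'bed' -> no
  Line 3: 'sun' -> no
  Line 4: 'cat' -> MATCH
Matching lines: ['cat']
Count: 1

1


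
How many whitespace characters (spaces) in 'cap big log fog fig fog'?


\s matches whitespace characters (spaces, tabs, etc.).
Text: 'cap big log fog fig fog'
This text has 6 words separated by spaces.
Number of spaces = number of words - 1 = 6 - 1 = 5

5


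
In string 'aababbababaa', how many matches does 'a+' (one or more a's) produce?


Pattern 'a+' matches one or more consecutive a's.
String: 'aababbababaa'
Scanning for runs of a:
  Match 1: 'aa' (length 2)
  Match 2: 'a' (length 1)
  Match 3: 'a' (length 1)
  Match 4: 'a' (length 1)
  Match 5: 'aa' (length 2)
Total matches: 5

5


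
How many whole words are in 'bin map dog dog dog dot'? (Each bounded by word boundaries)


Word boundaries (\b) mark the start/end of each word.
Text: 'bin map dog dog dog dot'
Splitting by whitespace:
  Word 1: 'bin'
  Word 2: 'map'
  Word 3: 'dog'
  Word 4: 'dog'
  Word 5: 'dog'
  Word 6: 'dot'
Total whole words: 6

6


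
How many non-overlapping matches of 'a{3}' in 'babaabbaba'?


Pattern 'a{3}' matches exactly 3 consecutive a's (greedy, non-overlapping).
String: 'babaabbaba'
Scanning for runs of a's:
  Run at pos 1: 'a' (length 1) -> 0 match(es)
  Run at pos 3: 'aa' (length 2) -> 0 match(es)
  Run at pos 7: 'a' (length 1) -> 0 match(es)
  Run at pos 9: 'a' (length 1) -> 0 match(es)
Matches found: []
Total: 0

0


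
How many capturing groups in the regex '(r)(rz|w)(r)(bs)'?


To count capturing groups, count each '(' that starts a group.
Pattern: '(r)(rz|w)(r)(bs)'
Walking through the pattern:
  Position 0: '(' -> group #1
  Position 3: '(' -> group #2
  Position 9: '(' -> group #3
  Position 12: '(' -> group #4
Total capturing groups: 4

4


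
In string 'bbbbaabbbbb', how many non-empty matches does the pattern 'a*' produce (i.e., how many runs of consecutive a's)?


Pattern 'a*' matches zero or more a's. We want non-empty runs of consecutive a's.
String: 'bbbbaabbbbb'
Walking through the string to find runs of a's:
  Run 1: positions 4-5 -> 'aa'
Non-empty runs found: ['aa']
Count: 1

1


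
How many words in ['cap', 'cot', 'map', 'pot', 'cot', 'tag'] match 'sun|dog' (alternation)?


Alternation 'sun|dog' matches either 'sun' or 'dog'.
Checking each word:
  'cap' -> no
  'cot' -> no
  'map' -> no
  'pot' -> no
  'cot' -> no
  'tag' -> no
Matches: []
Count: 0

0


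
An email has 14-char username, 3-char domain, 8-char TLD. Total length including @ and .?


An email address has format: username@domain.tld
Username length: 14
'@' character: 1
Domain length: 3
'.' character: 1
TLD length: 8
Total = 14 + 1 + 3 + 1 + 8 = 27

27


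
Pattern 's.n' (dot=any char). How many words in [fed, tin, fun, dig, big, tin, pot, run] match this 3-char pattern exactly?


Pattern 's.n' means: starts with 's', any single char, ends with 'n'.
Checking each word (must be exactly 3 chars):
  'fed' (len=3): no
  'tin' (len=3): no
  'fun' (len=3): no
  'dig' (len=3): no
  'big' (len=3): no
  'tin' (len=3): no
  'pot' (len=3): no
  'run' (len=3): no
Matching words: []
Total: 0

0


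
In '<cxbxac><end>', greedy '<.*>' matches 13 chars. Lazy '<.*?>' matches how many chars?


Greedy '<.*>' tries to match as MUCH as possible.
Lazy '<.*?>' tries to match as LITTLE as possible.

String: '<cxbxac><end>'
Greedy '<.*>' starts at first '<' and extends to the LAST '>': '<cxbxac><end>' (13 chars)
Lazy '<.*?>' starts at first '<' and stops at the FIRST '>': '<cxbxac>' (8 chars)

8


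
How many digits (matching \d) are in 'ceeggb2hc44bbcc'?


\d matches any digit 0-9.
Scanning 'ceeggb2hc44bbcc':
  pos 6: '2' -> DIGIT
  pos 9: '4' -> DIGIT
  pos 10: '4' -> DIGIT
Digits found: ['2', '4', '4']
Total: 3

3


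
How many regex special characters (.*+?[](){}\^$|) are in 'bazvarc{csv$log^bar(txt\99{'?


Regex special characters are: . * + ? [ ] ( ) { } \ ^ $ |
Scanning 'bazvarc{csv$log^bar(txt\99{':
  pos 7: '{' -> SPECIAL
  pos 11: '$' -> SPECIAL
  pos 15: '^' -> SPECIAL
  pos 19: '(' -> SPECIAL
  pos 23: '\' -> SPECIAL
  pos 26: '{' -> SPECIAL
Special chars found: ['{', '$', '^', '(', '\\', '{']
Total: 6

6


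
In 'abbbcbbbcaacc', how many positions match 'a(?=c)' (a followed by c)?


Lookahead 'a(?=c)' matches 'a' only when followed by 'c'.
String: 'abbbcbbbcaacc'
Checking each position where char is 'a':
  pos 0: 'a' -> no (next='b')
  pos 9: 'a' -> no (next='a')
  pos 10: 'a' -> MATCH (next='c')
Matching positions: [10]
Count: 1

1


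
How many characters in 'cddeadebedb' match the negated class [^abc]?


Negated class [^abc] matches any char NOT in {a, b, c}
Scanning 'cddeadebedb':
  pos 0: 'c' -> no (excluded)
  pos 1: 'd' -> MATCH
  pos 2: 'd' -> MATCH
  pos 3: 'e' -> MATCH
  pos 4: 'a' -> no (excluded)
  pos 5: 'd' -> MATCH
  pos 6: 'e' -> MATCH
  pos 7: 'b' -> no (excluded)
  pos 8: 'e' -> MATCH
  pos 9: 'd' -> MATCH
  pos 10: 'b' -> no (excluded)
Total matches: 7

7


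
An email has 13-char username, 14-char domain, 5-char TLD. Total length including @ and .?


An email address has format: username@domain.tld
Username length: 13
'@' character: 1
Domain length: 14
'.' character: 1
TLD length: 5
Total = 13 + 1 + 14 + 1 + 5 = 34

34


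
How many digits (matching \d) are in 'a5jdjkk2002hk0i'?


\d matches any digit 0-9.
Scanning 'a5jdjkk2002hk0i':
  pos 1: '5' -> DIGIT
  pos 7: '2' -> DIGIT
  pos 8: '0' -> DIGIT
  pos 9: '0' -> DIGIT
  pos 10: '2' -> DIGIT
  pos 13: '0' -> DIGIT
Digits found: ['5', '2', '0', '0', '2', '0']
Total: 6

6


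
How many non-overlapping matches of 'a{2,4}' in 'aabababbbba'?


Pattern 'a{2,4}' matches between 2 and 4 consecutive a's (greedy).
String: 'aabababbbba'
Finding runs of a's and applying greedy matching:
  Run at pos 0: 'aa' (length 2)
  Run at pos 3: 'a' (length 1)
  Run at pos 5: 'a' (length 1)
  Run at pos 10: 'a' (length 1)
Matches: ['aa']
Count: 1

1


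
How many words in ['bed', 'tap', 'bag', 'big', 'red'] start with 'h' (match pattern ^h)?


Pattern ^h anchors to start of word. Check which words begin with 'h':
  'bed' -> no
  'tap' -> no
  'bag' -> no
  'big' -> no
  'red' -> no
Matching words: []
Count: 0

0


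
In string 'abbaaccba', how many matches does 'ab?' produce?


Pattern 'ab?' matches 'a' optionally followed by 'b'.
String: 'abbaaccba'
Scanning left to right for 'a' then checking next char:
  Match 1: 'ab' (a followed by b)
  Match 2: 'a' (a not followed by b)
  Match 3: 'a' (a not followed by b)
  Match 4: 'a' (a not followed by b)
Total matches: 4

4


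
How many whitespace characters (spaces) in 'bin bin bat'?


\s matches whitespace characters (spaces, tabs, etc.).
Text: 'bin bin bat'
This text has 3 words separated by spaces.
Number of spaces = number of words - 1 = 3 - 1 = 2

2


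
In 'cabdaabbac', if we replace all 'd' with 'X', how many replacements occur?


re.sub('d', 'X', text) replaces every occurrence of 'd' with 'X'.
Text: 'cabdaabbac'
Scanning for 'd':
  pos 3: 'd' -> replacement #1
Total replacements: 1

1


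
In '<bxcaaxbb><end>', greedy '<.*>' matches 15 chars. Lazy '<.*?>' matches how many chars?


Greedy '<.*>' tries to match as MUCH as possible.
Lazy '<.*?>' tries to match as LITTLE as possible.

String: '<bxcaaxbb><end>'
Greedy '<.*>' starts at first '<' and extends to the LAST '>': '<bxcaaxbb><end>' (15 chars)
Lazy '<.*?>' starts at first '<' and stops at the FIRST '>': '<bxcaaxbb>' (10 chars)

10


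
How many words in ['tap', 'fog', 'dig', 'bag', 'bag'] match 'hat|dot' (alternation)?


Alternation 'hat|dot' matches either 'hat' or 'dot'.
Checking each word:
  'tap' -> no
  'fog' -> no
  'dig' -> no
  'bag' -> no
  'bag' -> no
Matches: []
Count: 0

0


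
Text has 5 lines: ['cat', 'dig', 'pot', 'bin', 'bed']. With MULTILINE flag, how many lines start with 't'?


With MULTILINE flag, ^ matches the start of each line.
Lines: ['cat', 'dig', 'pot', 'bin', 'bed']
Checking which lines start with 't':
  Line 1: 'cat' -> no
  Line 2: 'dig' -> no
  Line 3: 'pot' -> no
  Line 4: 'bin' -> no
  Line 5: 'bed' -> no
Matching lines: []
Count: 0

0


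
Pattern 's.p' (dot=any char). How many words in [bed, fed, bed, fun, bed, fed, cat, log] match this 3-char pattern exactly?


Pattern 's.p' means: starts with 's', any single char, ends with 'p'.
Checking each word (must be exactly 3 chars):
  'bed' (len=3): no
  'fed' (len=3): no
  'bed' (len=3): no
  'fun' (len=3): no
  'bed' (len=3): no
  'fed' (len=3): no
  'cat' (len=3): no
  'log' (len=3): no
Matching words: []
Total: 0

0


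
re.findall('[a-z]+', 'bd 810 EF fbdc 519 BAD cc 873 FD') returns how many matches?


Pattern '[a-z]+' finds one or more lowercase letters.
Text: 'bd 810 EF fbdc 519 BAD cc 873 FD'
Scanning for matches:
  Match 1: 'bd'
  Match 2: 'fbdc'
  Match 3: 'cc'
Total matches: 3

3


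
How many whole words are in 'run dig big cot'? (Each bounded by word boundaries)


Word boundaries (\b) mark the start/end of each word.
Text: 'run dig big cot'
Splitting by whitespace:
  Word 1: 'run'
  Word 2: 'dig'
  Word 3: 'big'
  Word 4: 'cot'
Total whole words: 4

4


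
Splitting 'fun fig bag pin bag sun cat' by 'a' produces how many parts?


Splitting by 'a' breaks the string at each occurrence of the separator.
Text: 'fun fig bag pin bag sun cat'
Parts after split:
  Part 1: 'fun fig b'
  Part 2: 'g pin b'
  Part 3: 'g sun c'
  Part 4: 't'
Total parts: 4

4


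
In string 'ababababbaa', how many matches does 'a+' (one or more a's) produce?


Pattern 'a+' matches one or more consecutive a's.
String: 'ababababbaa'
Scanning for runs of a:
  Match 1: 'a' (length 1)
  Match 2: 'a' (length 1)
  Match 3: 'a' (length 1)
  Match 4: 'a' (length 1)
  Match 5: 'aa' (length 2)
Total matches: 5

5


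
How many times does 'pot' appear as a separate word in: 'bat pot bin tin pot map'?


Scanning each word for exact match 'pot':
  Word 1: 'bat' -> no
  Word 2: 'pot' -> MATCH
  Word 3: 'bin' -> no
  Word 4: 'tin' -> no
  Word 5: 'pot' -> MATCH
  Word 6: 'map' -> no
Total matches: 2

2


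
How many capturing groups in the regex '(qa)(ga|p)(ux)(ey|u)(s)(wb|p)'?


To count capturing groups, count each '(' that starts a group.
Pattern: '(qa)(ga|p)(ux)(ey|u)(s)(wb|p)'
Walking through the pattern:
  Position 0: '(' -> group #1
  Position 4: '(' -> group #2
  Position 10: '(' -> group #3
  Position 14: '(' -> group #4
  Position 20: '(' -> group #5
  Position 23: '(' -> group #6
Total capturing groups: 6

6


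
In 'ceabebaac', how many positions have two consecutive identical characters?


Looking for consecutive identical characters in 'ceabebaac':
  pos 0-1: 'c' vs 'e' -> different
  pos 1-2: 'e' vs 'a' -> different
  pos 2-3: 'a' vs 'b' -> different
  pos 3-4: 'b' vs 'e' -> different
  pos 4-5: 'e' vs 'b' -> different
  pos 5-6: 'b' vs 'a' -> different
  pos 6-7: 'a' vs 'a' -> MATCH ('aa')
  pos 7-8: 'a' vs 'c' -> different
Consecutive identical pairs: ['aa']
Count: 1

1


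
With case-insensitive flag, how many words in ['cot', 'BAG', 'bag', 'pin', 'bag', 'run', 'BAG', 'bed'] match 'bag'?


Case-insensitive matching: compare each word's lowercase form to 'bag'.
  'cot' -> lower='cot' -> no
  'BAG' -> lower='bag' -> MATCH
  'bag' -> lower='bag' -> MATCH
  'pin' -> lower='pin' -> no
  'bag' -> lower='bag' -> MATCH
  'run' -> lower='run' -> no
  'BAG' -> lower='bag' -> MATCH
  'bed' -> lower='bed' -> no
Matches: ['BAG', 'bag', 'bag', 'BAG']
Count: 4

4


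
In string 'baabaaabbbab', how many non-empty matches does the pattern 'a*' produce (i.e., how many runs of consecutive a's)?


Pattern 'a*' matches zero or more a's. We want non-empty runs of consecutive a's.
String: 'baabaaabbbab'
Walking through the string to find runs of a's:
  Run 1: positions 1-2 -> 'aa'
  Run 2: positions 4-6 -> 'aaa'
  Run 3: positions 10-10 -> 'a'
Non-empty runs found: ['aa', 'aaa', 'a']
Count: 3

3


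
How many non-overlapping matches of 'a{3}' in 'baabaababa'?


Pattern 'a{3}' matches exactly 3 consecutive a's (greedy, non-overlapping).
String: 'baabaababa'
Scanning for runs of a's:
  Run at pos 1: 'aa' (length 2) -> 0 match(es)
  Run at pos 4: 'aa' (length 2) -> 0 match(es)
  Run at pos 7: 'a' (length 1) -> 0 match(es)
  Run at pos 9: 'a' (length 1) -> 0 match(es)
Matches found: []
Total: 0

0


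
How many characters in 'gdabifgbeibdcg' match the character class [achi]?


Character class [achi] matches any of: {a, c, h, i}
Scanning string 'gdabifgbeibdcg' character by character:
  pos 0: 'g' -> no
  pos 1: 'd' -> no
  pos 2: 'a' -> MATCH
  pos 3: 'b' -> no
  pos 4: 'i' -> MATCH
  pos 5: 'f' -> no
  pos 6: 'g' -> no
  pos 7: 'b' -> no
  pos 8: 'e' -> no
  pos 9: 'i' -> MATCH
  pos 10: 'b' -> no
  pos 11: 'd' -> no
  pos 12: 'c' -> MATCH
  pos 13: 'g' -> no
Total matches: 4

4


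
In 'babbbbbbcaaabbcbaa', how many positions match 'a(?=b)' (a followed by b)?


Lookahead 'a(?=b)' matches 'a' only when followed by 'b'.
String: 'babbbbbbcaaabbcbaa'
Checking each position where char is 'a':
  pos 1: 'a' -> MATCH (next='b')
  pos 9: 'a' -> no (next='a')
  pos 10: 'a' -> no (next='a')
  pos 11: 'a' -> MATCH (next='b')
  pos 16: 'a' -> no (next='a')
Matching positions: [1, 11]
Count: 2

2


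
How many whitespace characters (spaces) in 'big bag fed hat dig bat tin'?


\s matches whitespace characters (spaces, tabs, etc.).
Text: 'big bag fed hat dig bat tin'
This text has 7 words separated by spaces.
Number of spaces = number of words - 1 = 7 - 1 = 6

6


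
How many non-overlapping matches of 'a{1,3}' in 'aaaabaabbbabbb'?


Pattern 'a{1,3}' matches between 1 and 3 consecutive a's (greedy).
String: 'aaaabaabbbabbb'
Finding runs of a's and applying greedy matching:
  Run at pos 0: 'aaaa' (length 4)
  Run at pos 5: 'aa' (length 2)
  Run at pos 10: 'a' (length 1)
Matches: ['aaa', 'a', 'aa', 'a']
Count: 4

4


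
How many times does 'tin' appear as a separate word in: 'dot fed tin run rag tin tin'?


Scanning each word for exact match 'tin':
  Word 1: 'dot' -> no
  Word 2: 'fed' -> no
  Word 3: 'tin' -> MATCH
  Word 4: 'run' -> no
  Word 5: 'rag' -> no
  Word 6: 'tin' -> MATCH
  Word 7: 'tin' -> MATCH
Total matches: 3

3


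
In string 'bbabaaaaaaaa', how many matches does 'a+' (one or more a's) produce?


Pattern 'a+' matches one or more consecutive a's.
String: 'bbabaaaaaaaa'
Scanning for runs of a:
  Match 1: 'a' (length 1)
  Match 2: 'aaaaaaaa' (length 8)
Total matches: 2

2


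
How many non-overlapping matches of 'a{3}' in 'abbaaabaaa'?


Pattern 'a{3}' matches exactly 3 consecutive a's (greedy, non-overlapping).
String: 'abbaaabaaa'
Scanning for runs of a's:
  Run at pos 0: 'a' (length 1) -> 0 match(es)
  Run at pos 3: 'aaa' (length 3) -> 1 match(es)
  Run at pos 7: 'aaa' (length 3) -> 1 match(es)
Matches found: ['aaa', 'aaa']
Total: 2

2


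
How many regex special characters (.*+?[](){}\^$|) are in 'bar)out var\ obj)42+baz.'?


Regex special characters are: . * + ? [ ] ( ) { } \ ^ $ |
Scanning 'bar)out var\ obj)42+baz.':
  pos 3: ')' -> SPECIAL
  pos 11: '\' -> SPECIAL
  pos 16: ')' -> SPECIAL
  pos 19: '+' -> SPECIAL
  pos 23: '.' -> SPECIAL
Special chars found: [')', '\\', ')', '+', '.']
Total: 5

5


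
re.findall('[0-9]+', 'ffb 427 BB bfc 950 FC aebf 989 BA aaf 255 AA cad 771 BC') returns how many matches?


Pattern '[0-9]+' finds one or more digits.
Text: 'ffb 427 BB bfc 950 FC aebf 989 BA aaf 255 AA cad 771 BC'
Scanning for matches:
  Match 1: '427'
  Match 2: '950'
  Match 3: '989'
  Match 4: '255'
  Match 5: '771'
Total matches: 5

5


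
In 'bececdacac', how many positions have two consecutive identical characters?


Looking for consecutive identical characters in 'bececdacac':
  pos 0-1: 'b' vs 'e' -> different
  pos 1-2: 'e' vs 'c' -> different
  pos 2-3: 'c' vs 'e' -> different
  pos 3-4: 'e' vs 'c' -> different
  pos 4-5: 'c' vs 'd' -> different
  pos 5-6: 'd' vs 'a' -> different
  pos 6-7: 'a' vs 'c' -> different
  pos 7-8: 'c' vs 'a' -> different
  pos 8-9: 'a' vs 'c' -> different
Consecutive identical pairs: []
Count: 0

0


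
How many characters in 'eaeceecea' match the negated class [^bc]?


Negated class [^bc] matches any char NOT in {b, c}
Scanning 'eaeceecea':
  pos 0: 'e' -> MATCH
  pos 1: 'a' -> MATCH
  pos 2: 'e' -> MATCH
  pos 3: 'c' -> no (excluded)
  pos 4: 'e' -> MATCH
  pos 5: 'e' -> MATCH
  pos 6: 'c' -> no (excluded)
  pos 7: 'e' -> MATCH
  pos 8: 'a' -> MATCH
Total matches: 7

7


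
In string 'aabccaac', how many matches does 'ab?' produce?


Pattern 'ab?' matches 'a' optionally followed by 'b'.
String: 'aabccaac'
Scanning left to right for 'a' then checking next char:
  Match 1: 'a' (a not followed by b)
  Match 2: 'ab' (a followed by b)
  Match 3: 'a' (a not followed by b)
  Match 4: 'a' (a not followed by b)
Total matches: 4

4


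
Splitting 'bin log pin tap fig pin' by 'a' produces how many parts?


Splitting by 'a' breaks the string at each occurrence of the separator.
Text: 'bin log pin tap fig pin'
Parts after split:
  Part 1: 'bin log pin t'
  Part 2: 'p fig pin'
Total parts: 2

2


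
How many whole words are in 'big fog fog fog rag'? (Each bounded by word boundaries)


Word boundaries (\b) mark the start/end of each word.
Text: 'big fog fog fog rag'
Splitting by whitespace:
  Word 1: 'big'
  Word 2: 'fog'
  Word 3: 'fog'
  Word 4: 'fog'
  Word 5: 'rag'
Total whole words: 5

5


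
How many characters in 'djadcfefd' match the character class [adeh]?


Character class [adeh] matches any of: {a, d, e, h}
Scanning string 'djadcfefd' character by character:
  pos 0: 'd' -> MATCH
  pos 1: 'j' -> no
  pos 2: 'a' -> MATCH
  pos 3: 'd' -> MATCH
  pos 4: 'c' -> no
  pos 5: 'f' -> no
  pos 6: 'e' -> MATCH
  pos 7: 'f' -> no
  pos 8: 'd' -> MATCH
Total matches: 5

5


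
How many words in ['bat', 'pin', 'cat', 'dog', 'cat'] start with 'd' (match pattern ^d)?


Pattern ^d anchors to start of word. Check which words begin with 'd':
  'bat' -> no
  'pin' -> no
  'cat' -> no
  'dog' -> MATCH (starts with 'd')
  'cat' -> no
Matching words: ['dog']
Count: 1

1


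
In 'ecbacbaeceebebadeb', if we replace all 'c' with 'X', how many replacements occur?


re.sub('c', 'X', text) replaces every occurrence of 'c' with 'X'.
Text: 'ecbacbaeceebebadeb'
Scanning for 'c':
  pos 1: 'c' -> replacement #1
  pos 4: 'c' -> replacement #2
  pos 8: 'c' -> replacement #3
Total replacements: 3

3


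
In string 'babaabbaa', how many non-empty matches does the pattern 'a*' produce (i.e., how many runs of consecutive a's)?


Pattern 'a*' matches zero or more a's. We want non-empty runs of consecutive a's.
String: 'babaabbaa'
Walking through the string to find runs of a's:
  Run 1: positions 1-1 -> 'a'
  Run 2: positions 3-4 -> 'aa'
  Run 3: positions 7-8 -> 'aa'
Non-empty runs found: ['a', 'aa', 'aa']
Count: 3

3


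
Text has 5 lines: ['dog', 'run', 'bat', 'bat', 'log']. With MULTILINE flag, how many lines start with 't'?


With MULTILINE flag, ^ matches the start of each line.
Lines: ['dog', 'run', 'bat', 'bat', 'log']
Checking which lines start with 't':
  Line 1: 'dog' -> no
  Line 2: 'run' -> no
  Line 3: 'bat' -> no
  Line 4: 'bat' -> no
  Line 5: 'log' -> no
Matching lines: []
Count: 0

0


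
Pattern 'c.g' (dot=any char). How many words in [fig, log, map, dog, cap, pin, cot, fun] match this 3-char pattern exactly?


Pattern 'c.g' means: starts with 'c', any single char, ends with 'g'.
Checking each word (must be exactly 3 chars):
  'fig' (len=3): no
  'log' (len=3): no
  'map' (len=3): no
  'dog' (len=3): no
  'cap' (len=3): no
  'pin' (len=3): no
  'cot' (len=3): no
  'fun' (len=3): no
Matching words: []
Total: 0

0


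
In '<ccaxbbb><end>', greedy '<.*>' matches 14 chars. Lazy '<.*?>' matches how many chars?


Greedy '<.*>' tries to match as MUCH as possible.
Lazy '<.*?>' tries to match as LITTLE as possible.

String: '<ccaxbbb><end>'
Greedy '<.*>' starts at first '<' and extends to the LAST '>': '<ccaxbbb><end>' (14 chars)
Lazy '<.*?>' starts at first '<' and stops at the FIRST '>': '<ccaxbbb>' (9 chars)

9


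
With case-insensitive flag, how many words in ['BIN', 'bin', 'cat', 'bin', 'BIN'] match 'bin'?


Case-insensitive matching: compare each word's lowercase form to 'bin'.
  'BIN' -> lower='bin' -> MATCH
  'bin' -> lower='bin' -> MATCH
  'cat' -> lower='cat' -> no
  'bin' -> lower='bin' -> MATCH
  'BIN' -> lower='bin' -> MATCH
Matches: ['BIN', 'bin', 'bin', 'BIN']
Count: 4

4


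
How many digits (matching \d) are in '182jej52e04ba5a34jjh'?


\d matches any digit 0-9.
Scanning '182jej52e04ba5a34jjh':
  pos 0: '1' -> DIGIT
  pos 1: '8' -> DIGIT
  pos 2: '2' -> DIGIT
  pos 6: '5' -> DIGIT
  pos 7: '2' -> DIGIT
  pos 9: '0' -> DIGIT
  pos 10: '4' -> DIGIT
  pos 13: '5' -> DIGIT
  pos 15: '3' -> DIGIT
  pos 16: '4' -> DIGIT
Digits found: ['1', '8', '2', '5', '2', '0', '4', '5', '3', '4']
Total: 10

10


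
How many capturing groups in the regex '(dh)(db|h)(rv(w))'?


To count capturing groups, count each '(' that starts a group.
Pattern: '(dh)(db|h)(rv(w))'
Walking through the pattern:
  Position 0: '(' -> group #1
  Position 4: '(' -> group #2
  Position 10: '(' -> group #3
  Position 13: '(' -> group #4
Total capturing groups: 4

4


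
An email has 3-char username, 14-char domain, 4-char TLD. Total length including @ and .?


An email address has format: username@domain.tld
Username length: 3
'@' character: 1
Domain length: 14
'.' character: 1
TLD length: 4
Total = 3 + 1 + 14 + 1 + 4 = 23

23


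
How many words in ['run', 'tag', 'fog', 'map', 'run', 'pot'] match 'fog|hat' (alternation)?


Alternation 'fog|hat' matches either 'fog' or 'hat'.
Checking each word:
  'run' -> no
  'tag' -> no
  'fog' -> MATCH
  'map' -> no
  'run' -> no
  'pot' -> no
Matches: ['fog']
Count: 1

1


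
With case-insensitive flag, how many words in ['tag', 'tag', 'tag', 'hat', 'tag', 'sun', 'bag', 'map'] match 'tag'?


Case-insensitive matching: compare each word's lowercase form to 'tag'.
  'tag' -> lower='tag' -> MATCH
  'tag' -> lower='tag' -> MATCH
  'tag' -> lower='tag' -> MATCH
  'hat' -> lower='hat' -> no
  'tag' -> lower='tag' -> MATCH
  'sun' -> lower='sun' -> no
  'bag' -> lower='bag' -> no
  'map' -> lower='map' -> no
Matches: ['tag', 'tag', 'tag', 'tag']
Count: 4

4


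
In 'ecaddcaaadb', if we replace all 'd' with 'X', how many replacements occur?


re.sub('d', 'X', text) replaces every occurrence of 'd' with 'X'.
Text: 'ecaddcaaadb'
Scanning for 'd':
  pos 3: 'd' -> replacement #1
  pos 4: 'd' -> replacement #2
  pos 9: 'd' -> replacement #3
Total replacements: 3

3


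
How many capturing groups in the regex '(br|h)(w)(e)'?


To count capturing groups, count each '(' that starts a group.
Pattern: '(br|h)(w)(e)'
Walking through the pattern:
  Position 0: '(' -> group #1
  Position 6: '(' -> group #2
  Position 9: '(' -> group #3
Total capturing groups: 3

3


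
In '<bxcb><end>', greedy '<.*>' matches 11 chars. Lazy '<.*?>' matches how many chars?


Greedy '<.*>' tries to match as MUCH as possible.
Lazy '<.*?>' tries to match as LITTLE as possible.

String: '<bxcb><end>'
Greedy '<.*>' starts at first '<' and extends to the LAST '>': '<bxcb><end>' (11 chars)
Lazy '<.*?>' starts at first '<' and stops at the FIRST '>': '<bxcb>' (6 chars)

6
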